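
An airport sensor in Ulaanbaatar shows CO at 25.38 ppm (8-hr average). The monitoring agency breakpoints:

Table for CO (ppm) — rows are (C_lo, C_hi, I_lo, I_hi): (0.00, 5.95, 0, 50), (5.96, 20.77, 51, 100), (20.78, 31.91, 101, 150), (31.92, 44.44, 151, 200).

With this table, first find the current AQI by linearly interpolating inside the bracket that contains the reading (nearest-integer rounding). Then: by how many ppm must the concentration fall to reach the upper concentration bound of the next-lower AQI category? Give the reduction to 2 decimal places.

4.61

CO: row 20.78–31.91 (AQI 101–150). (150−101)·(25.38−20.78)/(31.91−20.78) + 101 = 49·4.60/11.13 + 101 ≈ 121.25 → 121.
Current AQI 121 is in the Unhealthy for Sensitive Groups range (101–150). The next-lower category tops out at AQI 100, whose upper concentration bound is 20.77 ppm.
Reduction needed = 25.38 − 20.77 = 4.61 ppm.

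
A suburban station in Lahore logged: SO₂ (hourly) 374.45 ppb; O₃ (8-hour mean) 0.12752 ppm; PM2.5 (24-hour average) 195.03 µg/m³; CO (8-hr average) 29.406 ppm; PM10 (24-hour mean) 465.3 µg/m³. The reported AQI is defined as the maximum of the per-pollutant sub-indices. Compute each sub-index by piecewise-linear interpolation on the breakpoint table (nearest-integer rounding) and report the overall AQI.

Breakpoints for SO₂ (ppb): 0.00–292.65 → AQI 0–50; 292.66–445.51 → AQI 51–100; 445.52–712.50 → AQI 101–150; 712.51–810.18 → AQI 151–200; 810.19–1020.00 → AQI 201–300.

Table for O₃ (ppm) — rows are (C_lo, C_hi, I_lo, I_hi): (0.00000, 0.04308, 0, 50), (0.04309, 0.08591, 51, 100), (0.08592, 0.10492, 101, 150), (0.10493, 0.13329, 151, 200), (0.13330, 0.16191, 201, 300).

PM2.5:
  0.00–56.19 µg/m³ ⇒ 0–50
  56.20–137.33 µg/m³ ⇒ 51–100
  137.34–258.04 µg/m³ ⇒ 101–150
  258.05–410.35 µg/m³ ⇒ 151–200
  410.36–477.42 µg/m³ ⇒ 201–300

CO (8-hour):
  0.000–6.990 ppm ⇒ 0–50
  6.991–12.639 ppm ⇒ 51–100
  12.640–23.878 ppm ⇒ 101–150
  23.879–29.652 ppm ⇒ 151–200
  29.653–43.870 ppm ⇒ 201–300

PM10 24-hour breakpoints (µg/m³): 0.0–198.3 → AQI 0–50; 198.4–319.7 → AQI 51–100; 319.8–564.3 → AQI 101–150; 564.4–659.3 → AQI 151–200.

198

SO₂ 374.45: bracket 292.66–445.51 → index 51–100; slope 49/152.85, offset 81.79.
AQI = 51 + 49/152.85·81.79 ≈ 77.22 ⇒ 77.
O₃: 0.12752 ∈ [0.10493, 0.13329] ↔ index [151, 200].
151 + (0.12752−0.10493)·(200−151)/(0.13329−0.10493) = 151 + 0.02259·49/0.02836 ≈ 190.03, so AQI = 190.
PM2.5: 195.03 ∈ [137.34, 258.04] ↔ index [101, 150].
101 + (195.03−137.34)·(150−101)/(258.04−137.34) = 101 + 57.69·49/120.70 ≈ 124.42, so AQI = 124.
CO: row 23.879–29.652 (AQI 151–200). (200−151)·(29.406−23.879)/(29.652−23.879) + 151 = 49·5.527/5.773 + 151 ≈ 197.91 → 198.
PM10: 465.3 ∈ [319.8, 564.3] ↔ index [101, 150].
101 + (465.3−319.8)·(150−101)/(564.3−319.8) = 101 + 145.5·49/244.5 ≈ 130.16, so AQI = 130.
Sub-indices: SO₂→77, O₃→190, PM2.5→124, CO→198, PM10→130. Overall AQI = max = 198; dominant pollutant is CO.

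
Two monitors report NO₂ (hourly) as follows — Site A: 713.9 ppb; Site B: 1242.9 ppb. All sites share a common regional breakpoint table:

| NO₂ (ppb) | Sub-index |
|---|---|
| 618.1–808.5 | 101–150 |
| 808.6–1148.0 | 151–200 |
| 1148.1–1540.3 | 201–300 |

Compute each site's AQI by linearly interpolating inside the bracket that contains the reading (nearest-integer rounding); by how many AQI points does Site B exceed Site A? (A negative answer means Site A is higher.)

99

Site A: 713.9 lies in 618.1–808.5, so I_lo=101, I_hi=150, C_lo=618.1, C_hi=808.5.
(150−101)/(808.5−618.1) × (713.9−618.1) + 101 = 49/190.4 × 95.8 + 101 ≈ 125.65 → 126.
Site B: 1242.9 lies in 1148.1–1540.3, so I_lo=201, I_hi=300, C_lo=1148.1, C_hi=1540.3.
(300−201)/(1540.3−1148.1) × (1242.9−1148.1) + 201 = 99/392.2 × 94.8 + 201 ≈ 224.93 → 225.
AQIs: Site A=126, Site B=225. Site B (225) − Site A (126) = 99.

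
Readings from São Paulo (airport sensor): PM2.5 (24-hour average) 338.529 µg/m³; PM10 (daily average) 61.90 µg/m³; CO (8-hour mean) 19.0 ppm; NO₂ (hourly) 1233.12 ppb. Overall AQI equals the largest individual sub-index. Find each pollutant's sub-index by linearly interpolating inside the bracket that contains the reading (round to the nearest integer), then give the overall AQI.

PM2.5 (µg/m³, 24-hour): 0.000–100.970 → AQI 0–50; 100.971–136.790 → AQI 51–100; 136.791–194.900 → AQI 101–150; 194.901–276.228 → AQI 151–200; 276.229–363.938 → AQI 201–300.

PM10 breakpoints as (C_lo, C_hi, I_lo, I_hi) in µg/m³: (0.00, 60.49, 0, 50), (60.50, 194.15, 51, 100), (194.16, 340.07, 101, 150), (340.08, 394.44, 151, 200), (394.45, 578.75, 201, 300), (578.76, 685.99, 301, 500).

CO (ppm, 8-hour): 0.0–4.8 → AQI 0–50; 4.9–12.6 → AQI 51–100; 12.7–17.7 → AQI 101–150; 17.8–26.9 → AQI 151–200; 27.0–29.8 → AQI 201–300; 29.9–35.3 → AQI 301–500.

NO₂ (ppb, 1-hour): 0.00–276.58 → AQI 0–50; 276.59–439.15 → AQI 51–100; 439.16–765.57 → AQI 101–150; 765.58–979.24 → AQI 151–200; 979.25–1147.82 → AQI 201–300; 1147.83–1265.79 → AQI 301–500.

PM2.5: 338.529 lies in 276.229–363.938, so I_lo=201, I_hi=300, C_lo=276.229, C_hi=363.938.
(300−201)/(363.938−276.229) × (338.529−276.229) + 201 = 99/87.709 × 62.300 + 201 ≈ 271.32 → 271.
PM10: row 60.50–194.15 (AQI 51–100). (100−51)·(61.90−60.50)/(194.15−60.50) + 51 = 49·1.40/133.65 + 51 ≈ 51.51 → 52.
CO: 19.0 lies in 17.8–26.9, so I_lo=151, I_hi=200, C_lo=17.8, C_hi=26.9.
(200−151)/(26.9−17.8) × (19.0−17.8) + 151 = 49/9.1 × 1.2 + 151 ≈ 157.46 → 157.
NO₂: 1233.12 ∈ [1147.83, 1265.79] ↔ index [301, 500].
301 + (1233.12−1147.83)·(500−301)/(1265.79−1147.83) = 301 + 85.29·199/117.96 ≈ 444.89, so AQI = 445.
Sub-indices: PM2.5→271, PM10→52, CO→157, NO₂→445. Overall AQI = max = 445; dominant pollutant is NO₂.

445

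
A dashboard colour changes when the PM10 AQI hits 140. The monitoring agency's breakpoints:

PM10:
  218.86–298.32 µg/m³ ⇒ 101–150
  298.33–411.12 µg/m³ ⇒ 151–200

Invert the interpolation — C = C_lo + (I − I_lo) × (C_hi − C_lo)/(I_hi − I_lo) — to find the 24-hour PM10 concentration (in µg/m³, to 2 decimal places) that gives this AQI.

282.10

AQI 140 lies in the 101–150 band, which corresponds to 218.86–298.32 µg/m³.
C = 218.86 + (140−101)×(298.32−218.86)/(150−101) = 218.86 + 39×79.46/49 ≈ 282.1037 µg/m³ → 282.10 µg/m³ to 2 dp.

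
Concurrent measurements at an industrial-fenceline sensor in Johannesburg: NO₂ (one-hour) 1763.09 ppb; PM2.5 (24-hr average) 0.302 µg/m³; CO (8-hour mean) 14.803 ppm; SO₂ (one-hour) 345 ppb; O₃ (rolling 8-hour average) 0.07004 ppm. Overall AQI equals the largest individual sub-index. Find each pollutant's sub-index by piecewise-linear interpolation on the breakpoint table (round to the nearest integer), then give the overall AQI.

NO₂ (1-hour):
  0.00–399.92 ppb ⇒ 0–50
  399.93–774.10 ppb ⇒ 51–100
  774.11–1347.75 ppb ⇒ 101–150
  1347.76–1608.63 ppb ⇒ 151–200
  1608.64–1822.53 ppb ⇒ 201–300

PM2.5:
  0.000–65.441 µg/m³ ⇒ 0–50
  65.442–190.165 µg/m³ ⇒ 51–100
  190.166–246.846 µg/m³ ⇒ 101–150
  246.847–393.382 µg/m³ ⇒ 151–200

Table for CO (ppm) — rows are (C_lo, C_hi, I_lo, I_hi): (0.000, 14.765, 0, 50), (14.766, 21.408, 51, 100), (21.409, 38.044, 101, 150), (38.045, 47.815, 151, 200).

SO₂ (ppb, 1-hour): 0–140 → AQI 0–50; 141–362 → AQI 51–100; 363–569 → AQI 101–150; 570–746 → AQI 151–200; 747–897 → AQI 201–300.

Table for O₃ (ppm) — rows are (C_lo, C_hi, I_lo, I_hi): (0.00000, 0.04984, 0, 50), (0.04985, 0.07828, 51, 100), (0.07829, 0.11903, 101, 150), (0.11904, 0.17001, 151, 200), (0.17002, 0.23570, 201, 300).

NO₂: 1763.09 ∈ [1608.64, 1822.53] ↔ index [201, 300].
201 + (1763.09−1608.64)·(300−201)/(1822.53−1608.64) = 201 + 154.45·99/213.89 ≈ 272.49, so AQI = 272.
PM2.5: 0.302 lies in 0.000–65.441, so I_lo=0, I_hi=50, C_lo=0.000, C_hi=65.441.
(50−0)/(65.441−0.000) × (0.302−0.000) + 0 = 50/65.441 × 0.302 + 0 ≈ 0.23 → 0.
CO: 14.803 lies in 14.766–21.408, so I_lo=51, I_hi=100, C_lo=14.766, C_hi=21.408.
(100−51)/(21.408−14.766) × (14.803−14.766) + 51 = 49/6.642 × 0.037 + 51 ≈ 51.27 → 51.
SO₂: 345 lies in 141–362, so I_lo=51, I_hi=100, C_lo=141, C_hi=362.
(100−51)/(362−141) × (345−141) + 51 = 49/221 × 204 + 51 ≈ 96.23 → 96.
O₃: row 0.04985–0.07828 (AQI 51–100). (100−51)·(0.07004−0.04985)/(0.07828−0.04985) + 51 = 49·0.02019/0.02843 + 51 ≈ 85.80 → 86.
Sub-indices: NO₂→272, PM2.5→0, CO→51, SO₂→96, O₃→86. Overall AQI = max = 272; dominant pollutant is NO₂.
AQI 272: Very Unhealthy.

272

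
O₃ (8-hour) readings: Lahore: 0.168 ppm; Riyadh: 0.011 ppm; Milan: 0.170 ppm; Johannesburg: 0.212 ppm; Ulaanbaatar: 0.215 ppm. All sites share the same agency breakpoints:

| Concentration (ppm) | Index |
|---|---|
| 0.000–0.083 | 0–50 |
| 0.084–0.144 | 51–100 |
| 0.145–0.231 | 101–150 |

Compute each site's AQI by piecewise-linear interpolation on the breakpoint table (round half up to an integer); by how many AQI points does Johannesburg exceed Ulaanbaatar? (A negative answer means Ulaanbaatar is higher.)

Lahore: row 0.145–0.231 (AQI 101–150). (150−101)·(0.168−0.145)/(0.231−0.145) + 101 = 49·0.023/0.086 + 101 ≈ 114.10 → 114.
Riyadh: row 0.000–0.083 (AQI 0–50). (50−0)·(0.011−0.000)/(0.083−0.000) + 0 = 50·0.011/0.083 + 0 ≈ 6.63 → 7.
Milan: row 0.145–0.231 (AQI 101–150). (150−101)·(0.170−0.145)/(0.231−0.145) + 101 = 49·0.025/0.086 + 101 ≈ 115.24 → 115.
Johannesburg: row 0.145–0.231 (AQI 101–150). (150−101)·(0.212−0.145)/(0.231−0.145) + 101 = 49·0.067/0.086 + 101 ≈ 139.17 → 139.
Ulaanbaatar 0.215: bracket 0.145–0.231 → index 101–150; slope 49/0.086, offset 0.070.
AQI = 101 + 49/0.086·0.070 ≈ 140.88 ⇒ 141.
AQIs: Lahore=114, Riyadh=7, Milan=115, Johannesburg=139, Ulaanbaatar=141. Johannesburg (139) − Ulaanbaatar (141) = -2.

-2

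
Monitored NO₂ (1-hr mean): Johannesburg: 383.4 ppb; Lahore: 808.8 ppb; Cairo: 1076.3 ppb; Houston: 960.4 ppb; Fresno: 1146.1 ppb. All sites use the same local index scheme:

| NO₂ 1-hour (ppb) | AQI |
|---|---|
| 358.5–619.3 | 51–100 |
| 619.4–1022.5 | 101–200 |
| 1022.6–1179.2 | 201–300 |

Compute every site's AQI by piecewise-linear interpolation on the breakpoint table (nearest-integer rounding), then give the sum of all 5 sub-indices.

Johannesburg: row 358.5–619.3 (AQI 51–100). (100−51)·(383.4−358.5)/(619.3−358.5) + 51 = 49·24.9/260.8 + 51 ≈ 55.68 → 56.
Lahore 808.8: bracket 619.4–1022.5 → index 101–200; slope 99/403.1, offset 189.4.
AQI = 101 + 99/403.1·189.4 ≈ 147.52 ⇒ 148.
Cairo: 1076.3 lies in 1022.6–1179.2, so I_lo=201, I_hi=300, C_lo=1022.6, C_hi=1179.2.
(300−201)/(1179.2−1022.6) × (1076.3−1022.6) + 201 = 99/156.6 × 53.7 + 201 ≈ 234.95 → 235.
Houston 960.4: bracket 619.4–1022.5 → index 101–200; slope 99/403.1, offset 341.0.
AQI = 101 + 99/403.1·341.0 ≈ 184.75 ⇒ 185.
Fresno 1146.1: bracket 1022.6–1179.2 → index 201–300; slope 99/156.6, offset 123.5.
AQI = 201 + 99/156.6·123.5 ≈ 279.07 ⇒ 279.
AQIs: Johannesburg=56, Lahore=148, Cairo=235, Houston=185, Fresno=279. Sum = 56 + 148 + 235 + 185 + 279 = 903.

903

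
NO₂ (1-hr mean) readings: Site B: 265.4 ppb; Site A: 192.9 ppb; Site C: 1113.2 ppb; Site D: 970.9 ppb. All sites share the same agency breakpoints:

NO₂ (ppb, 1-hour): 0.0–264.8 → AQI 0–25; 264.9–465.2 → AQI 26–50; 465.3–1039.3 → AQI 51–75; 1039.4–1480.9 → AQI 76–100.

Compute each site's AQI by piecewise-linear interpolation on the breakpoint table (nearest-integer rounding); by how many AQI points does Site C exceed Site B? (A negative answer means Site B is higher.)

Site B 265.4: bracket 264.9–465.2 → index 26–50; slope 24/200.3, offset 0.5.
AQI = 26 + 24/200.3·0.5 ≈ 26.06 ⇒ 26.
Site A: row 0.0–264.8 (AQI 0–25). (25−0)·(192.9−0.0)/(264.8−0.0) + 0 = 25·192.9/264.8 + 0 ≈ 18.21 → 18.
Site C: row 1039.4–1480.9 (AQI 76–100). (100−76)·(1113.2−1039.4)/(1480.9−1039.4) + 76 = 24·73.8/441.5 + 76 ≈ 80.01 → 80.
Site D 970.9: bracket 465.3–1039.3 → index 51–75; slope 24/574.0, offset 505.6.
AQI = 51 + 24/574.0·505.6 ≈ 72.14 ⇒ 72.
AQIs: Site B=26, Site A=18, Site C=80, Site D=72. Site C (80) − Site B (26) = 54.

54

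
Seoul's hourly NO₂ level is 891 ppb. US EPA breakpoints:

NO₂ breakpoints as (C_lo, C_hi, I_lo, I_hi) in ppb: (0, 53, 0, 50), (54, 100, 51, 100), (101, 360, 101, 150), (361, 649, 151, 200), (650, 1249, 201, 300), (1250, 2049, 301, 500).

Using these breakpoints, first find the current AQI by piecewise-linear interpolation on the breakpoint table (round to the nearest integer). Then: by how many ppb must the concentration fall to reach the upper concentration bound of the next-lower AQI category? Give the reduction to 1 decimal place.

NO₂: 891 lies in 650–1249, so I_lo=201, I_hi=300, C_lo=650, C_hi=1249.
(300−201)/(1249−650) × (891−650) + 201 = 99/599 × 241 + 201 ≈ 240.83 → 241.
Current AQI 241 is in the Very Unhealthy range (201–300). The next-lower category tops out at AQI 200, whose upper concentration bound is 649 ppb.
Reduction needed = 891 − 649 = 242.0 ppb.

242.0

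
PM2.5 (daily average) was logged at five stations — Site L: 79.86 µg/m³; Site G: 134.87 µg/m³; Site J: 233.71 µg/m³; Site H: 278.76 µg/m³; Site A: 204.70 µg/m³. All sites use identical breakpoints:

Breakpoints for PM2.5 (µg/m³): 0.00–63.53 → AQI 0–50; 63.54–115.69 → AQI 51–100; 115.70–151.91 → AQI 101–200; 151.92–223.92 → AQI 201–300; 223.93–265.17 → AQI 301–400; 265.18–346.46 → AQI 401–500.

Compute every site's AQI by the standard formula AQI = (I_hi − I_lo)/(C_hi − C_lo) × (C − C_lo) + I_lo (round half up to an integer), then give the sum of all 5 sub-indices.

Site L: 79.86 ∈ [63.54, 115.69] ↔ index [51, 100].
51 + (79.86−63.54)·(100−51)/(115.69−63.54) = 51 + 16.32·49/52.15 ≈ 66.33, so AQI = 66.
Site G 134.87: bracket 115.70–151.91 → index 101–200; slope 99/36.21, offset 19.17.
AQI = 101 + 99/36.21·19.17 ≈ 153.41 ⇒ 153.
Site J: row 223.93–265.17 (AQI 301–400). (400−301)·(233.71−223.93)/(265.17−223.93) + 301 = 99·9.78/41.24 + 301 ≈ 324.48 → 324.
Site H 278.76: bracket 265.18–346.46 → index 401–500; slope 99/81.28, offset 13.58.
AQI = 401 + 99/81.28·13.58 ≈ 417.54 ⇒ 418.
Site A: 204.70 ∈ [151.92, 223.92] ↔ index [201, 300].
201 + (204.70−151.92)·(300−201)/(223.92−151.92) = 201 + 52.78·99/72.00 ≈ 273.57, so AQI = 274.
AQIs: Site L=66, Site G=153, Site J=324, Site H=418, Site A=274. Sum = 66 + 153 + 324 + 418 + 274 = 1235.

1235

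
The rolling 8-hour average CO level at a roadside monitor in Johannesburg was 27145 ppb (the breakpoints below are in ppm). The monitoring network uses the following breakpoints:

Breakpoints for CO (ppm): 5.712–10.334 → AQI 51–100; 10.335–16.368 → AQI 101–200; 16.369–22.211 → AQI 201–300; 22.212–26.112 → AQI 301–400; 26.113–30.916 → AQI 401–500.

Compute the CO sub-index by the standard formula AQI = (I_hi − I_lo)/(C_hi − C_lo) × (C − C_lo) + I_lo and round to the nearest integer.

Convert: 27145 ppb = 27.145 ppm.
CO: 27.145 ∈ [26.113, 30.916] ↔ index [401, 500].
401 + (27.145−26.113)·(500−401)/(30.916−26.113) = 401 + 1.032·99/4.803 ≈ 422.27, so AQI = 422.

422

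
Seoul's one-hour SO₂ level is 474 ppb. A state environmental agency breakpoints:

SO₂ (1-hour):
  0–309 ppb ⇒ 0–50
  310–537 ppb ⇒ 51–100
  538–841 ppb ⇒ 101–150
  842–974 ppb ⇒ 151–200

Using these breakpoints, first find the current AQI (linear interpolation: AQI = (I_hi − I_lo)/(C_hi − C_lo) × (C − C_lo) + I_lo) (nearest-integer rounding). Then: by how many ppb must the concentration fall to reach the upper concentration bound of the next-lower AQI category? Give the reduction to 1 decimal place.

SO₂ 474: bracket 310–537 → index 51–100; slope 49/227, offset 164.
AQI = 51 + 49/227·164 ≈ 86.40 ⇒ 86.
Current AQI 86 is in the Moderate range (51–100). The next-lower category tops out at AQI 50, whose upper concentration bound is 309 ppb.
Reduction needed = 474 − 309 = 165.0 ppb.

165.0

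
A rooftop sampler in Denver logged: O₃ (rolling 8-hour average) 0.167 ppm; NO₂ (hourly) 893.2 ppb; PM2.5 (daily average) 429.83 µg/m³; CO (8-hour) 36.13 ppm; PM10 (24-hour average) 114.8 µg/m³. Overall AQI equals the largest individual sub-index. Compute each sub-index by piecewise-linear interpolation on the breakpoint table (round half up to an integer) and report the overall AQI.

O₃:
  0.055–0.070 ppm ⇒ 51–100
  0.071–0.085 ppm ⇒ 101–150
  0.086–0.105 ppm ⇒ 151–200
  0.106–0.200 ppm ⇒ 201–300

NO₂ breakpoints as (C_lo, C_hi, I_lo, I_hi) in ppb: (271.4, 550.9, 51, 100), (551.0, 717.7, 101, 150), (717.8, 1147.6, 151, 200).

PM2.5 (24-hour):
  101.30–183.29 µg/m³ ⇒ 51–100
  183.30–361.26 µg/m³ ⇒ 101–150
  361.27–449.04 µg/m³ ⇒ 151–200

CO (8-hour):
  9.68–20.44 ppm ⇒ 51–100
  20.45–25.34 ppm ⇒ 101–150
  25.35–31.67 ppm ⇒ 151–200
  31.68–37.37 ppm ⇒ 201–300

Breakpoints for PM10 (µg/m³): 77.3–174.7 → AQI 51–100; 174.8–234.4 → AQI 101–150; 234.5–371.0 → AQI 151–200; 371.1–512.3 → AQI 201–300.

O₃: 0.167 ∈ [0.106, 0.200] ↔ index [201, 300].
201 + (0.167−0.106)·(300−201)/(0.200−0.106) = 201 + 0.061·99/0.094 ≈ 265.24, so AQI = 265.
NO₂: 893.2 lies in 717.8–1147.6, so I_lo=151, I_hi=200, C_lo=717.8, C_hi=1147.6.
(200−151)/(1147.6−717.8) × (893.2−717.8) + 151 = 49/429.8 × 175.4 + 151 ≈ 171.00 → 171.
PM2.5: row 361.27–449.04 (AQI 151–200). (200−151)·(429.83−361.27)/(449.04−361.27) + 151 = 49·68.56/87.77 + 151 ≈ 189.28 → 189.
CO 36.13: bracket 31.68–37.37 → index 201–300; slope 99/5.69, offset 4.45.
AQI = 201 + 99/5.69·4.45 ≈ 278.43 ⇒ 278.
PM10: row 77.3–174.7 (AQI 51–100). (100−51)·(114.8−77.3)/(174.7−77.3) + 51 = 49·37.5/97.4 + 51 ≈ 69.87 → 70.
Sub-indices: O₃→265, NO₂→171, PM2.5→189, CO→278, PM10→70. Overall AQI = max = 278; dominant pollutant is CO.

278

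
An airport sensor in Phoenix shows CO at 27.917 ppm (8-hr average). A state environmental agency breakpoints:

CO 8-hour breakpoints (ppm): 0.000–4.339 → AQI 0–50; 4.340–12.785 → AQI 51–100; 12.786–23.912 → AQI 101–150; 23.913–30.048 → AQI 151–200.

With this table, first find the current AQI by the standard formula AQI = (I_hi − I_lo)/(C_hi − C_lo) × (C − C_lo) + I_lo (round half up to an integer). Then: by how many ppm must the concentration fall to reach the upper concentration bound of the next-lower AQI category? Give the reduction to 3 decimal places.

CO 27.917: bracket 23.913–30.048 → index 151–200; slope 49/6.135, offset 4.004.
AQI = 151 + 49/6.135·4.004 ≈ 182.98 ⇒ 183.
Current AQI 183 is in the Unhealthy range (151–200). The next-lower category tops out at AQI 150, whose upper concentration bound is 23.912 ppm.
Reduction needed = 27.917 − 23.912 = 4.005 ppm.

4.005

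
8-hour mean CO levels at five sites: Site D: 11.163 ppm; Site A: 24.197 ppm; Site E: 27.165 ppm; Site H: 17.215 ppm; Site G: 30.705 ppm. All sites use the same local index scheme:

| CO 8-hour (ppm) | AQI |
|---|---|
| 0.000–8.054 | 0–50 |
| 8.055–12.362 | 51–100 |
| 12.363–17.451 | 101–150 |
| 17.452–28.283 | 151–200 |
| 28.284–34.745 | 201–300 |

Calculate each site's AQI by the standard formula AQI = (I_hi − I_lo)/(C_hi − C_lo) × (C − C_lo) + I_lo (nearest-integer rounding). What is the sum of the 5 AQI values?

Site D 11.163: bracket 8.055–12.362 → index 51–100; slope 49/4.307, offset 3.108.
AQI = 51 + 49/4.307·3.108 ≈ 86.36 ⇒ 86.
Site A: 24.197 ∈ [17.452, 28.283] ↔ index [151, 200].
151 + (24.197−17.452)·(200−151)/(28.283−17.452) = 151 + 6.745·49/10.831 ≈ 181.51, so AQI = 182.
Site E: 27.165 lies in 17.452–28.283, so I_lo=151, I_hi=200, C_lo=17.452, C_hi=28.283.
(200−151)/(28.283−17.452) × (27.165−17.452) + 151 = 49/10.831 × 9.713 + 151 ≈ 194.94 → 195.
Site H: 17.215 lies in 12.363–17.451, so I_lo=101, I_hi=150, C_lo=12.363, C_hi=17.451.
(150−101)/(17.451−12.363) × (17.215−12.363) + 101 = 49/5.088 × 4.852 + 101 ≈ 147.73 → 148.
Site G: 30.705 lies in 28.284–34.745, so I_lo=201, I_hi=300, C_lo=28.284, C_hi=34.745.
(300−201)/(34.745−28.284) × (30.705−28.284) + 201 = 99/6.461 × 2.421 + 201 ≈ 238.10 → 238.
AQIs: Site D=86, Site A=182, Site E=195, Site H=148, Site G=238. Sum = 86 + 182 + 195 + 148 + 238 = 849.

849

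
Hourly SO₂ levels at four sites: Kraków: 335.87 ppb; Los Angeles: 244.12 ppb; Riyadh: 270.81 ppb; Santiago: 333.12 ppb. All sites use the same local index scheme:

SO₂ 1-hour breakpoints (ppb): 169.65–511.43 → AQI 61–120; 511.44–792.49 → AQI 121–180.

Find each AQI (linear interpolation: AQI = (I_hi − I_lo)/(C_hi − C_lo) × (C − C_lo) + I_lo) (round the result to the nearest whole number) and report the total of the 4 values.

Kraków: 335.87 lies in 169.65–511.43, so I_lo=61, I_hi=120, C_lo=169.65, C_hi=511.43.
(120−61)/(511.43−169.65) × (335.87−169.65) + 61 = 59/341.78 × 166.22 + 61 ≈ 89.69 → 90.
Los Angeles: 244.12 ∈ [169.65, 511.43] ↔ index [61, 120].
61 + (244.12−169.65)·(120−61)/(511.43−169.65) = 61 + 74.47·59/341.78 ≈ 73.86, so AQI = 74.
Riyadh: 270.81 ∈ [169.65, 511.43] ↔ index [61, 120].
61 + (270.81−169.65)·(120−61)/(511.43−169.65) = 61 + 101.16·59/341.78 ≈ 78.46, so AQI = 78.
Santiago: 333.12 lies in 169.65–511.43, so I_lo=61, I_hi=120, C_lo=169.65, C_hi=511.43.
(120−61)/(511.43−169.65) × (333.12−169.65) + 61 = 59/341.78 × 163.47 + 61 ≈ 89.22 → 89.
AQIs: Kraków=90, Los Angeles=74, Riyadh=78, Santiago=89. Sum = 90 + 74 + 78 + 89 = 331.

331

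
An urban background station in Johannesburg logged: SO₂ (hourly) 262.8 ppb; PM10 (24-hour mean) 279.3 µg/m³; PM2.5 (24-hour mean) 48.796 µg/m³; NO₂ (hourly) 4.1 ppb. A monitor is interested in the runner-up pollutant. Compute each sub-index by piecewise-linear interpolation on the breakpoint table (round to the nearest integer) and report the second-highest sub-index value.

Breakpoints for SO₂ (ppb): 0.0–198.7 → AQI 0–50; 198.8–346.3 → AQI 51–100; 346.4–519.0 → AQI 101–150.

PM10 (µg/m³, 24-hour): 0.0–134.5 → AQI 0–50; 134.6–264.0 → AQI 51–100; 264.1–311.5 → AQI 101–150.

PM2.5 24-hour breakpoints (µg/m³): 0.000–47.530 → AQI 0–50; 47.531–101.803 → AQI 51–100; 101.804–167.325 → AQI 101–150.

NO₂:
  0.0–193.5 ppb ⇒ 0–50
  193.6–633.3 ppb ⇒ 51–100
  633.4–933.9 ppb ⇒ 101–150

72

SO₂: 262.8 ∈ [198.8, 346.3] ↔ index [51, 100].
51 + (262.8−198.8)·(100−51)/(346.3−198.8) = 51 + 64.0·49/147.5 ≈ 72.26, so AQI = 72.
PM10: 279.3 lies in 264.1–311.5, so I_lo=101, I_hi=150, C_lo=264.1, C_hi=311.5.
(150−101)/(311.5−264.1) × (279.3−264.1) + 101 = 49/47.4 × 15.2 + 101 ≈ 116.71 → 117.
PM2.5: 48.796 lies in 47.531–101.803, so I_lo=51, I_hi=100, C_lo=47.531, C_hi=101.803.
(100−51)/(101.803−47.531) × (48.796−47.531) + 51 = 49/54.272 × 1.265 + 51 ≈ 52.14 → 52.
NO₂: row 0.0–193.5 (AQI 0–50). (50−0)·(4.1−0.0)/(193.5−0.0) + 0 = 50·4.1/193.5 + 0 ≈ 1.06 → 1.
Sub-indices: SO₂→72, PM10→117, PM2.5→52, NO₂→1. Ranked high→low: 117, 72, 52, 1. Second-highest sub-index = 72.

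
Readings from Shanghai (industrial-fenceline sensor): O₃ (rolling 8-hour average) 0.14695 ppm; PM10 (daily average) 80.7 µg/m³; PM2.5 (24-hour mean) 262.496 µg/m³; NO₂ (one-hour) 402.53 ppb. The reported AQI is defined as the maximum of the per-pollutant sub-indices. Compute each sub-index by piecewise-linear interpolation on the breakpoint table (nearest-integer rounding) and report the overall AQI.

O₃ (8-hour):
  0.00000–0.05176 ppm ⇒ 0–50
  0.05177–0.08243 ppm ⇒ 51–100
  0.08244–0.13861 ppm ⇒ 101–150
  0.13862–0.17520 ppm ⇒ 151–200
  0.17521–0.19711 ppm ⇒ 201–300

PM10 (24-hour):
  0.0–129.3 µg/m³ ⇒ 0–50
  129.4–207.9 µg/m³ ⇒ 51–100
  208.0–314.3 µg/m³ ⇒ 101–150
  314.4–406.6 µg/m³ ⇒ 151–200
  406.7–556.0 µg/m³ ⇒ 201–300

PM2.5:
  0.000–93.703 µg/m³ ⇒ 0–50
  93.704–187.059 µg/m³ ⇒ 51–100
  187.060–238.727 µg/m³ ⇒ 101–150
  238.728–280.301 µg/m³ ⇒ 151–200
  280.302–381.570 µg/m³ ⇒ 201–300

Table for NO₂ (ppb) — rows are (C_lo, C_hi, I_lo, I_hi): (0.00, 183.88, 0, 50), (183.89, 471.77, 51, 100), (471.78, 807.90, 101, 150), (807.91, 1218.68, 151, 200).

O₃: 0.14695 ∈ [0.13862, 0.17520] ↔ index [151, 200].
151 + (0.14695−0.13862)·(200−151)/(0.17520−0.13862) = 151 + 0.00833·49/0.03658 ≈ 162.16, so AQI = 162.
PM10: row 0.0–129.3 (AQI 0–50). (50−0)·(80.7−0.0)/(129.3−0.0) + 0 = 50·80.7/129.3 + 0 ≈ 31.21 → 31.
PM2.5: row 238.728–280.301 (AQI 151–200). (200−151)·(262.496−238.728)/(280.301−238.728) + 151 = 49·23.768/41.573 + 151 ≈ 179.01 → 179.
NO₂: 402.53 ∈ [183.89, 471.77] ↔ index [51, 100].
51 + (402.53−183.89)·(100−51)/(471.77−183.89) = 51 + 218.64·49/287.88 ≈ 88.21, so AQI = 88.
Sub-indices: O₃→162, PM10→31, PM2.5→179, NO₂→88. Overall AQI = max = 179; dominant pollutant is PM2.5.
AQI 179: Unhealthy.

179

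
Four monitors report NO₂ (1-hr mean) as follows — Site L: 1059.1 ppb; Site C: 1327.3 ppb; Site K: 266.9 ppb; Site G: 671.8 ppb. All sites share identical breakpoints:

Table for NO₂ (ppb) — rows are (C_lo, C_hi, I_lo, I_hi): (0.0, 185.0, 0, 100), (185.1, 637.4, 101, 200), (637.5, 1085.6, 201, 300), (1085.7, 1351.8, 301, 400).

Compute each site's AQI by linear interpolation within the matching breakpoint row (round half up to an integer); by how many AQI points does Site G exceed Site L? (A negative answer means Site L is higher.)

-85

Site L: row 637.5–1085.6 (AQI 201–300). (300−201)·(1059.1−637.5)/(1085.6−637.5) + 201 = 99·421.6/448.1 + 201 ≈ 294.15 → 294.
Site C: 1327.3 ∈ [1085.7, 1351.8] ↔ index [301, 400].
301 + (1327.3−1085.7)·(400−301)/(1351.8−1085.7) = 301 + 241.6·99/266.1 ≈ 390.89, so AQI = 391.
Site K: 266.9 ∈ [185.1, 637.4] ↔ index [101, 200].
101 + (266.9−185.1)·(200−101)/(637.4−185.1) = 101 + 81.8·99/452.3 ≈ 118.90, so AQI = 119.
Site G: 671.8 lies in 637.5–1085.6, so I_lo=201, I_hi=300, C_lo=637.5, C_hi=1085.6.
(300−201)/(1085.6−637.5) × (671.8−637.5) + 201 = 99/448.1 × 34.3 + 201 ≈ 208.58 → 209.
AQIs: Site L=294, Site C=391, Site K=119, Site G=209. Site G (209) − Site L (294) = -85.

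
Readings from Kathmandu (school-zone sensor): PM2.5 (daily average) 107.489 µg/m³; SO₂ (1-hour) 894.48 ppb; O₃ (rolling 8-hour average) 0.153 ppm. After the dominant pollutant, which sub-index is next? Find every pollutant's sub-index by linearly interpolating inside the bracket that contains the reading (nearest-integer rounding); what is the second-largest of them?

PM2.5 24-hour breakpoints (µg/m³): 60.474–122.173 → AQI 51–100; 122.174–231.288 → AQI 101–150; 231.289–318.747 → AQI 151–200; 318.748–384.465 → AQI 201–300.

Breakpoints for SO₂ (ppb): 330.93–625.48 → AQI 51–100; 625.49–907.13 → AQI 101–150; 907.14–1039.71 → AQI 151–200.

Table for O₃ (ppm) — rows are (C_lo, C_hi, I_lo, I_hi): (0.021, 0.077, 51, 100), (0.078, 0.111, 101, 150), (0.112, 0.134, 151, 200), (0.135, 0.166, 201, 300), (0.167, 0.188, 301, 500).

PM2.5: 107.489 ∈ [60.474, 122.173] ↔ index [51, 100].
51 + (107.489−60.474)·(100−51)/(122.173−60.474) = 51 + 47.015·49/61.699 ≈ 88.34, so AQI = 88.
SO₂ 894.48: bracket 625.49–907.13 → index 101–150; slope 49/281.64, offset 268.99.
AQI = 101 + 49/281.64·268.99 ≈ 147.80 ⇒ 148.
O₃: 0.153 lies in 0.135–0.166, so I_lo=201, I_hi=300, C_lo=0.135, C_hi=0.166.
(300−201)/(0.166−0.135) × (0.153−0.135) + 201 = 99/0.031 × 0.018 + 201 ≈ 258.48 → 258.
Sub-indices: PM2.5→88, SO₂→148, O₃→258. Ranked high→low: 258, 148, 88. Second-highest sub-index = 148.

148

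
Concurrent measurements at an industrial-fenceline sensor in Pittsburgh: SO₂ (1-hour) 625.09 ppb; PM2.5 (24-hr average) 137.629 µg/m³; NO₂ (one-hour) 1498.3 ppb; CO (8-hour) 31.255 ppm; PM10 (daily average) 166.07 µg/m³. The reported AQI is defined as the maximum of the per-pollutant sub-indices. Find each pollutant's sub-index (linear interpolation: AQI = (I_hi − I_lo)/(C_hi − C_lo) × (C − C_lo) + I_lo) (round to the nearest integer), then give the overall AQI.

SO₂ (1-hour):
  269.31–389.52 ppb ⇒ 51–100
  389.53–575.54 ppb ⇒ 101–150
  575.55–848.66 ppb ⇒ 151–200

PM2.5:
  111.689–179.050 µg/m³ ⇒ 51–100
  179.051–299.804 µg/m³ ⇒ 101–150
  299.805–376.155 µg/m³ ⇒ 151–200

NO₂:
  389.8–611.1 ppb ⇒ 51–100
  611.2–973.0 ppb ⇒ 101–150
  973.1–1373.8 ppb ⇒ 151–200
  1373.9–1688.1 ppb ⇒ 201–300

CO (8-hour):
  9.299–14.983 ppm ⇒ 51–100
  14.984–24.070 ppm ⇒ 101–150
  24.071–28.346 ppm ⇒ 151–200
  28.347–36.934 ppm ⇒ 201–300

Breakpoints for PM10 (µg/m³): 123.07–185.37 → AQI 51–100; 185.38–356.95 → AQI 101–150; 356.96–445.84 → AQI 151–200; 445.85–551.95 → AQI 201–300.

240

SO₂: row 575.55–848.66 (AQI 151–200). (200−151)·(625.09−575.55)/(848.66−575.55) + 151 = 49·49.54/273.11 + 151 ≈ 159.89 → 160.
PM2.5: row 111.689–179.050 (AQI 51–100). (100−51)·(137.629−111.689)/(179.050−111.689) + 51 = 49·25.940/67.361 + 51 ≈ 69.87 → 70.
NO₂: 1498.3 ∈ [1373.9, 1688.1] ↔ index [201, 300].
201 + (1498.3−1373.9)·(300−201)/(1688.1−1373.9) = 201 + 124.4·99/314.2 ≈ 240.20, so AQI = 240.
CO: 31.255 lies in 28.347–36.934, so I_lo=201, I_hi=300, C_lo=28.347, C_hi=36.934.
(300−201)/(36.934−28.347) × (31.255−28.347) + 201 = 99/8.587 × 2.908 + 201 ≈ 234.53 → 235.
PM10: 166.07 lies in 123.07–185.37, so I_lo=51, I_hi=100, C_lo=123.07, C_hi=185.37.
(100−51)/(185.37−123.07) × (166.07−123.07) + 51 = 49/62.30 × 43.00 + 51 ≈ 84.82 → 85.
Sub-indices: SO₂→160, PM2.5→70, NO₂→240, CO→235, PM10→85. Overall AQI = max = 240; dominant pollutant is NO₂.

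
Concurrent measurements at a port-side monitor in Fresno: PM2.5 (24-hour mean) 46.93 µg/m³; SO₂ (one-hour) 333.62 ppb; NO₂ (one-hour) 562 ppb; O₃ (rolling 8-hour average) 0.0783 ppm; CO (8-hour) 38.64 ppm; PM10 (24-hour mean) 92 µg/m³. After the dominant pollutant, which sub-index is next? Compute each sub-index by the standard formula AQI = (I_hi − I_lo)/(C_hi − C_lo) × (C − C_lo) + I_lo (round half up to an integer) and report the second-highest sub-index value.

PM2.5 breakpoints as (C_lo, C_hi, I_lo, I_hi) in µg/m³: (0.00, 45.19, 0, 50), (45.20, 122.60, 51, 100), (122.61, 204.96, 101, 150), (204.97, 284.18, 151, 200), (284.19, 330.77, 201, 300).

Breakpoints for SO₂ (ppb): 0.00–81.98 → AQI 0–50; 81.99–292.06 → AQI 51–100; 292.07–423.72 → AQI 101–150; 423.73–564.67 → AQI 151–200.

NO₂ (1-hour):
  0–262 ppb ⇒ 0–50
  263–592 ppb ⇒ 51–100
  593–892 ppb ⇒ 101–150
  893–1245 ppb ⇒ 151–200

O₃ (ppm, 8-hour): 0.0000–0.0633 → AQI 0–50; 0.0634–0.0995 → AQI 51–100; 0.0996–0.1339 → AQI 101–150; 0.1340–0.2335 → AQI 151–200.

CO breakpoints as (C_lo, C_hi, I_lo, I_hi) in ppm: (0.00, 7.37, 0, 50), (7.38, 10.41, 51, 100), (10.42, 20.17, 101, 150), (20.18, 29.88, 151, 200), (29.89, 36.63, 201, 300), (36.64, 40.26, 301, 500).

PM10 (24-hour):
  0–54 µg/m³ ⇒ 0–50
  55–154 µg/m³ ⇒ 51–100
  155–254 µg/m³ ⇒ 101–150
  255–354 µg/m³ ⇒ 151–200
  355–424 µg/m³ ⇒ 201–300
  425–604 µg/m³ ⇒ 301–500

116

PM2.5: 46.93 ∈ [45.20, 122.60] ↔ index [51, 100].
51 + (46.93−45.20)·(100−51)/(122.60−45.20) = 51 + 1.73·49/77.40 ≈ 52.10, so AQI = 52.
SO₂: 333.62 ∈ [292.07, 423.72] ↔ index [101, 150].
101 + (333.62−292.07)·(150−101)/(423.72−292.07) = 101 + 41.55·49/131.65 ≈ 116.46, so AQI = 116.
NO₂: 562 ∈ [263, 592] ↔ index [51, 100].
51 + (562−263)·(100−51)/(592−263) = 51 + 299·49/329 ≈ 95.53, so AQI = 96.
O₃ 0.0783: bracket 0.0634–0.0995 → index 51–100; slope 49/0.0361, offset 0.0149.
AQI = 51 + 49/0.0361·0.0149 ≈ 71.22 ⇒ 71.
CO: 38.64 lies in 36.64–40.26, so I_lo=301, I_hi=500, C_lo=36.64, C_hi=40.26.
(500−301)/(40.26−36.64) × (38.64−36.64) + 301 = 199/3.62 × 2.00 + 301 ≈ 410.94 → 411.
PM10: row 55–154 (AQI 51–100). (100−51)·(92−55)/(154−55) + 51 = 49·37/99 + 51 ≈ 69.31 → 69.
Sub-indices: PM2.5→52, SO₂→116, NO₂→96, O₃→71, CO→411, PM10→69. Ranked high→low: 411, 116, 96, 71, 69, 52. Second-highest sub-index = 116.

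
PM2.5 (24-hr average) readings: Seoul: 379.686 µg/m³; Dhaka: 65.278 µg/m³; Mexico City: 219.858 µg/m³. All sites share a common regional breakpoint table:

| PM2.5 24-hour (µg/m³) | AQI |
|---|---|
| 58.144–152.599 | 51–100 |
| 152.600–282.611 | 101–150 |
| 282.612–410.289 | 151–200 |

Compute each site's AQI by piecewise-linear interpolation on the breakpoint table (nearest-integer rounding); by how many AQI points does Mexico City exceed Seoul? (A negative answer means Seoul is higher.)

-62

Seoul: 379.686 ∈ [282.612, 410.289] ↔ index [151, 200].
151 + (379.686−282.612)·(200−151)/(410.289−282.612) = 151 + 97.074·49/127.677 ≈ 188.26, so AQI = 188.
Dhaka 65.278: bracket 58.144–152.599 → index 51–100; slope 49/94.455, offset 7.134.
AQI = 51 + 49/94.455·7.134 ≈ 54.70 ⇒ 55.
Mexico City: 219.858 lies in 152.600–282.611, so I_lo=101, I_hi=150, C_lo=152.600, C_hi=282.611.
(150−101)/(282.611−152.600) × (219.858−152.600) + 101 = 49/130.011 × 67.258 + 101 ≈ 126.35 → 126.
AQIs: Seoul=188, Dhaka=55, Mexico City=126. Mexico City (126) − Seoul (188) = -62.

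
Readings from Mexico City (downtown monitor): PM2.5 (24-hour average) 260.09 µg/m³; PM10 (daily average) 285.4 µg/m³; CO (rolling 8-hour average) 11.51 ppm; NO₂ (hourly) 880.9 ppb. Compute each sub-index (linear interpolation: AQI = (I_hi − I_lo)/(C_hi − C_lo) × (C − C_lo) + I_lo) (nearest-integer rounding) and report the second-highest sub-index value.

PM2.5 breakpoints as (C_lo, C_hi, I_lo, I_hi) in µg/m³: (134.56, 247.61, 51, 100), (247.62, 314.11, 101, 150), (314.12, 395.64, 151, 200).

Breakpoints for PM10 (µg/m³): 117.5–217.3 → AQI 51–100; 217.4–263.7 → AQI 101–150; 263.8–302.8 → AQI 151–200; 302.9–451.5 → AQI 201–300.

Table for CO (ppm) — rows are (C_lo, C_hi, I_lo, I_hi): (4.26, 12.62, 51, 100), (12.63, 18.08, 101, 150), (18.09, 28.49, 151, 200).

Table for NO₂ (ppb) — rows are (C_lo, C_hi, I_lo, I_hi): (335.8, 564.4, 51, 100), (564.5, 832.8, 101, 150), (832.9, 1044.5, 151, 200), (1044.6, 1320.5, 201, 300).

PM2.5: 260.09 lies in 247.62–314.11, so I_lo=101, I_hi=150, C_lo=247.62, C_hi=314.11.
(150−101)/(314.11−247.62) × (260.09−247.62) + 101 = 49/66.49 × 12.47 + 101 ≈ 110.19 → 110.
PM10: row 263.8–302.8 (AQI 151–200). (200−151)·(285.4−263.8)/(302.8−263.8) + 151 = 49·21.6/39.0 + 151 ≈ 178.14 → 178.
CO: row 4.26–12.62 (AQI 51–100). (100−51)·(11.51−4.26)/(12.62−4.26) + 51 = 49·7.25/8.36 + 51 ≈ 93.49 → 93.
NO₂: row 832.9–1044.5 (AQI 151–200). (200−151)·(880.9−832.9)/(1044.5−832.9) + 151 = 49·48.0/211.6 + 151 ≈ 162.12 → 162.
Sub-indices: PM2.5→110, PM10→178, CO→93, NO₂→162. Ranked high→low: 178, 162, 110, 93. Second-highest sub-index = 162.

162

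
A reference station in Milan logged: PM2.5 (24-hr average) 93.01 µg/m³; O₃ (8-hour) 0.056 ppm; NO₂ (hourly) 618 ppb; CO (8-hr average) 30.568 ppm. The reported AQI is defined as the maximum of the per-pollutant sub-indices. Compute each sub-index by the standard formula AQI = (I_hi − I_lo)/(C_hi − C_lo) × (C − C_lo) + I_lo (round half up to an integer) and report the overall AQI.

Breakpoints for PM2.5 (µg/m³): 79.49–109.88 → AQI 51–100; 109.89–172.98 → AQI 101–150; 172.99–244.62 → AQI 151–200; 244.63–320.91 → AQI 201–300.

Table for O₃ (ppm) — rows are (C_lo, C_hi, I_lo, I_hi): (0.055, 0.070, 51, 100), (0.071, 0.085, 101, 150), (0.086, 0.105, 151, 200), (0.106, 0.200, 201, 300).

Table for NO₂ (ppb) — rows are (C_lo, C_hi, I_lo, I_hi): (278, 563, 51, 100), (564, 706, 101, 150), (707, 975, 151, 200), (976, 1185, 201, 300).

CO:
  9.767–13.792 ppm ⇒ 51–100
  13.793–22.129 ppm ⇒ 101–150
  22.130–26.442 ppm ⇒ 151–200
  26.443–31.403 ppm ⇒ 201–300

PM2.5: row 79.49–109.88 (AQI 51–100). (100−51)·(93.01−79.49)/(109.88−79.49) + 51 = 49·13.52/30.39 + 51 ≈ 72.80 → 73.
O₃: row 0.055–0.070 (AQI 51–100). (100−51)·(0.056−0.055)/(0.070−0.055) + 51 = 49·0.001/0.015 + 51 ≈ 54.27 → 54.
NO₂: 618 ∈ [564, 706] ↔ index [101, 150].
101 + (618−564)·(150−101)/(706−564) = 101 + 54·49/142 ≈ 119.63, so AQI = 120.
CO 30.568: bracket 26.443–31.403 → index 201–300; slope 99/4.960, offset 4.125.
AQI = 201 + 99/4.960·4.125 ≈ 283.33 ⇒ 283.
Sub-indices: PM2.5→73, O₃→54, NO₂→120, CO→283. Overall AQI = max = 283; dominant pollutant is CO.

283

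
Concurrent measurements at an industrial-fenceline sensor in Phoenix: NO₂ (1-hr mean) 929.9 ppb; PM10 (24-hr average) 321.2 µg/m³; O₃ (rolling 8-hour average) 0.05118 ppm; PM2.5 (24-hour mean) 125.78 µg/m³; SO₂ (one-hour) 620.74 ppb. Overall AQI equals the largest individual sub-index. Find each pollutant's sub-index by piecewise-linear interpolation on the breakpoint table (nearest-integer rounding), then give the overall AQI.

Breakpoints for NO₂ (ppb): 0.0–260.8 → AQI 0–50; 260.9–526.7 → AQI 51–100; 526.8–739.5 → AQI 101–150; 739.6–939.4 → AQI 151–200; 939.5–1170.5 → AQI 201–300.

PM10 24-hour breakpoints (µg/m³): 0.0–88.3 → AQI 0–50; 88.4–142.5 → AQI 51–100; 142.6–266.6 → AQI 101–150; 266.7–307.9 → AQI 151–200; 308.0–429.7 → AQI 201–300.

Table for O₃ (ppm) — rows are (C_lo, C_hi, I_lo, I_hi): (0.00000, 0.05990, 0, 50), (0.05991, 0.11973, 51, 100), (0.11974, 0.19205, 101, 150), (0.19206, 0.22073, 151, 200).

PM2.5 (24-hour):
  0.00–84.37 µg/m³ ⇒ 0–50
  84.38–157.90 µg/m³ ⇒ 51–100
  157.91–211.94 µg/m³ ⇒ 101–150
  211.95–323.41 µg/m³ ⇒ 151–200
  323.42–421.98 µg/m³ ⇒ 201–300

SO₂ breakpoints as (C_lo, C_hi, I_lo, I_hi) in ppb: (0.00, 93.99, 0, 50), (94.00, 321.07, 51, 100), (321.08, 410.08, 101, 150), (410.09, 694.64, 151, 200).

212

NO₂: 929.9 ∈ [739.6, 939.4] ↔ index [151, 200].
151 + (929.9−739.6)·(200−151)/(939.4−739.6) = 151 + 190.3·49/199.8 ≈ 197.67, so AQI = 198.
PM10 321.2: bracket 308.0–429.7 → index 201–300; slope 99/121.7, offset 13.2.
AQI = 201 + 99/121.7·13.2 ≈ 211.74 ⇒ 212.
O₃: 0.05118 lies in 0.00000–0.05990, so I_lo=0, I_hi=50, C_lo=0.00000, C_hi=0.05990.
(50−0)/(0.05990−0.00000) × (0.05118−0.00000) + 0 = 50/0.05990 × 0.05118 + 0 ≈ 42.72 → 43.
PM2.5: row 84.38–157.90 (AQI 51–100). (100−51)·(125.78−84.38)/(157.90−84.38) + 51 = 49·41.40/73.52 + 51 ≈ 78.59 → 79.
SO₂: 620.74 ∈ [410.09, 694.64] ↔ index [151, 200].
151 + (620.74−410.09)·(200−151)/(694.64−410.09) = 151 + 210.65·49/284.55 ≈ 187.27, so AQI = 187.
Sub-indices: NO₂→198, PM10→212, O₃→43, PM2.5→79, SO₂→187. Overall AQI = max = 212; dominant pollutant is PM10.
AQI 212: Very Unhealthy.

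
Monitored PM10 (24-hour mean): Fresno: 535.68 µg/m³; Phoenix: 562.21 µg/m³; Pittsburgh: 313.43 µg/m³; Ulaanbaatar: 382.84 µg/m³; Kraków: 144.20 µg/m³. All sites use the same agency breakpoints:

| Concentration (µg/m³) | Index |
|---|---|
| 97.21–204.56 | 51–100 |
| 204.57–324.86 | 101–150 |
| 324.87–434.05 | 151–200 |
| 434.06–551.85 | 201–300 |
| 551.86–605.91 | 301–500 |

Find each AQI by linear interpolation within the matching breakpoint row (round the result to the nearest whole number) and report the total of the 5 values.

Fresno: 535.68 lies in 434.06–551.85, so I_lo=201, I_hi=300, C_lo=434.06, C_hi=551.85.
(300−201)/(551.85−434.06) × (535.68−434.06) + 201 = 99/117.79 × 101.62 + 201 ≈ 286.41 → 286.
Phoenix: row 551.86–605.91 (AQI 301–500). (500−301)·(562.21−551.86)/(605.91−551.86) + 301 = 199·10.35/54.05 + 301 ≈ 339.11 → 339.
Pittsburgh: 313.43 ∈ [204.57, 324.86] ↔ index [101, 150].
101 + (313.43−204.57)·(150−101)/(324.86−204.57) = 101 + 108.86·49/120.29 ≈ 145.34, so AQI = 145.
Ulaanbaatar 382.84: bracket 324.87–434.05 → index 151–200; slope 49/109.18, offset 57.97.
AQI = 151 + 49/109.18·57.97 ≈ 177.02 ⇒ 177.
Kraków: 144.20 ∈ [97.21, 204.56] ↔ index [51, 100].
51 + (144.20−97.21)·(100−51)/(204.56−97.21) = 51 + 46.99·49/107.35 ≈ 72.45, so AQI = 72.
AQIs: Fresno=286, Phoenix=339, Pittsburgh=145, Ulaanbaatar=177, Kraków=72. Sum = 286 + 339 + 145 + 177 + 72 = 1019.

1019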